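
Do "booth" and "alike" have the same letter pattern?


Pattern of "booth": [0, 1, 1, 2, 3]
Pattern of "alike": [0, 1, 2, 3, 4]
Patterns do not match
Same pattern = No


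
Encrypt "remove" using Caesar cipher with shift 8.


Word: "remove"
Shift: 8
Each letter → (letter + shift) mod 26:
  'r' (17) + 8 = 25 → 'z'
  'e' (4) + 8 = 12 → 'm'
  'm' (12) + 8 = 20 → 'u'
  'o' (14) + 8 = 22 → 'w'
  'v' (21) + 8 = 3 → 'd'
  'e' (4) + 8 = 12 → 'm'
Result = "zmuwdm"


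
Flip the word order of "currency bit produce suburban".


Original: "currency bit produce suburban"
Words (1..n): currency | bit | produce | suburban
Reversed (n..1): suburban | produce | bit | currency
Result = "suburban produce bit currency"


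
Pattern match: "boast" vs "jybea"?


Pattern of "boast": [0, 1, 2, 3, 4]
Pattern of "jybea": [0, 1, 2, 3, 4]
Patterns match
Same pattern = Yes


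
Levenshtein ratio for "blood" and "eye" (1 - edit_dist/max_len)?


Word 1: "blood" (length 5)
Word 2: "eye" (length 3)
One optimal edit sequence:
  1. delete 'b'  (+1)
  2. delete 'l'  (+1)
  3. substitute 'o' -> 'e'  (+1)
  4. substitute 'o' -> 'y'  (+1)
  5. substitute 'd' -> 'e'  (+1)
Edit distance = 5
Max length = max(5, 3) = 5
Similarity = 1 - 5/5
= 0.0000


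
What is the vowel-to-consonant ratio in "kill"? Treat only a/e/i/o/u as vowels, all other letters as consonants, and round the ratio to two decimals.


Word: "kill"
Vowels (a,e,i,o,u): 1
Consonants: 3
Ratio = 1/3
= 0.33


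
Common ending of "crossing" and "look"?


Word 1: "crossing"
Word 2: "look"
Comparing from end:
  Pos -1: 'g' != 'k' (stop)
LCS = "" (length 0)


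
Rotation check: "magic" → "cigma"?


Word: "magic", Candidate: "cigma"
Method: check if candidate is substring of word+word
"magicmagic" contains "cigma"? No
Is rotation = No


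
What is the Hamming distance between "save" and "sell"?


Comparing character by character (same length = 4):
  Pos 0: 's' vs 's' =
  Pos 1: 'a' vs 'e' !=
  Pos 2: 'v' vs 'l' !=
  Pos 3: 'e' vs 'l' !=
Hamming distance = 3


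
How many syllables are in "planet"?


Word: "planet"
Syllable breakdown: plan · et
Counting: 2 parts
= 2 syllables


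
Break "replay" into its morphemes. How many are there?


Word: "replay"
Morphemes: re- | play
Each morpheme carries meaning
= 2 morphemes


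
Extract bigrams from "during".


Word: "during" (length 6)
Number of bigrams = 6 - 2 + 1 = 5
  Position 0: "du"
  Position 1: "ur"
  Position 2: "ri"
  Position 3: "in"
  Position 4: "ng"
Bigrams = "du", "ur", "ri", "in", "ng"


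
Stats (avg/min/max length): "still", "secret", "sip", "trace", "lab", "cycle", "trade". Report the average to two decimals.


Lengths: "still"=5, "secret"=6, "sip"=3, "trace"=5, "lab"=3, "cycle"=5, "trade"=5
Sum = 32, Count = 7
Average = 32/7 = 4.57
= avg=4.57, min=3, max=6


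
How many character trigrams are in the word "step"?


Word: "step" (length 4)
Number of 3-grams = length - 3 + 1 = 4 - 3 + 1
= 2


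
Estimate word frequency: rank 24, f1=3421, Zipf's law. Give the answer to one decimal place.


Zipf's law: f(r) = f(1) / r
f(1) = 3421
f(24) = 3421 / 24
= 142.5 occurrences


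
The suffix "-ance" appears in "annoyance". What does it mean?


Suffix: -ance
As in: annoyance -> annoy + -ance
Meaning = state of


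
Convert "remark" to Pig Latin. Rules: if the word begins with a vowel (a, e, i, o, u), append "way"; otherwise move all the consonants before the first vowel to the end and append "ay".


Word: "remark"
Starts with consonant(s) → move to end, add 'ay'
Consonant cluster: "r"
Pig Latin = "emarkray"


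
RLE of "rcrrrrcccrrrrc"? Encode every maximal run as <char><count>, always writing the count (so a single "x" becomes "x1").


String: "rcrrrrcccrrrrc"
Scanning for consecutive runs:
  'r' x 1
  'c' x 1
  'r' x 4
  'c' x 3
  'r' x 4
  'c' x 1
RLE = "r1c1r4c3r4c1"


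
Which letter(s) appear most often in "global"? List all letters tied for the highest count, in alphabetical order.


Word: "global"
Letter counts:
  'a': 1
  'b': 1
  'g': 1
  'l': 2
  'o': 1
Maximum count = 2
Most frequent = 'l' (2 times each)


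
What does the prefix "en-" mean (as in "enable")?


Prefix: en-
As in: enable -> en- + able
Meaning = cause to / put into


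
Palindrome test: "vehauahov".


Word: "vehauahov"
Reversed: "vohauahev"
Forward == Backward? vehauahov != vohauahev
Palindrome = No


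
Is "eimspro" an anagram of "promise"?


Word 1: "promise" → sorted: eimoprs
Word 2: "eimspro" → sorted: eimoprs
Same letters? eimoprs == eimoprs
Anagram = Yes


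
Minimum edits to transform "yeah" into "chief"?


Word 1: "yeah" (length 4)
Word 2: "chief" (length 5)
One optimal edit sequence (insert/delete/substitute each cost 1):
  1. insert 'c'  (+1)
  2. substitute 'y' -> 'h'  (+1)
  3. substitute 'e' -> 'i'  (+1)
  4. substitute 'a' -> 'e'  (+1)
  5. substitute 'h' -> 'f'  (+1)
Total edit operations: 5
Edit distance = 5


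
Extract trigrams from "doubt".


Word: "doubt" (length 5)
Number of trigrams = 5 - 3 + 1 = 3
  Position 0: "dou"
  Position 1: "oub"
  Position 2: "ubt"
Trigrams = "dou", "oub", "ubt"


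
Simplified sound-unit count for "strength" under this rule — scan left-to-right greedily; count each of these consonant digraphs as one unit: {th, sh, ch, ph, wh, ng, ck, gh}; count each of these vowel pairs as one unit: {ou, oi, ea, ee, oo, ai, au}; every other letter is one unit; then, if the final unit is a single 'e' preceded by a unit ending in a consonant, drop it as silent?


Word: "strength" (8 letters)
Left-to-right scan:
  1. 's' (letter)
  2. 't' (letter)
  3. 'r' (letter)
  4. 'e' (letter)
  5. 'ng' (digraph)
  6. 'th' (digraph)
Units from scan: 6
Sound units = 6 units


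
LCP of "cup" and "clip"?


Word 1: "cup"
Word 2: "clip"
Comparing from start:
  Pos 0: 'c' == 'c'
  Pos 1: 'u' != 'l' (stop)
LCP = "c" (length 1)


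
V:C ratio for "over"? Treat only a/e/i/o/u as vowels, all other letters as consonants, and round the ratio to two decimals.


Word: "over"
Vowels (a,e,i,o,u): 2
Consonants: 2
Ratio = 2/2
= 1.00


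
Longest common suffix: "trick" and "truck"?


Word 1: "trick"
Word 2: "truck"
Comparing from end:
  Pos -1: 'k' == 'k'
  Pos -2: 'c' == 'c'
  Pos -3: 'i' != 'u' (stop)
LCS = "ck" (length 2)


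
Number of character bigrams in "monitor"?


Word: "monitor" (length 7)
Number of 2-grams = length - 2 + 1 = 7 - 2 + 1
= 6


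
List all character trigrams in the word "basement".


Word: "basement" (length 8)
Number of trigrams = 8 - 3 + 1 = 6
  Position 0: "bas"
  Position 1: "ase"
  Position 2: "sem"
  Position 3: "eme"
  Position 4: "men"
  Position 5: "ent"
Trigrams = "bas", "ase", "sem", "eme", "men", "ent"


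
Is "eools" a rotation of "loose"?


Word: "loose", Candidate: "eools"
Method: check if candidate is substring of word+word
"looseloose" contains "eools"? No
Is rotation = No


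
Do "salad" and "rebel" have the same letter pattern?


Pattern of "salad": [0, 1, 2, 1, 3]
Pattern of "rebel": [0, 1, 2, 1, 3]
Patterns match
Same pattern = Yes


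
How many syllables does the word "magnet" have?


Word: "magnet"
Syllable breakdown: mag / net
Counting: 2 parts
= 2 syllables


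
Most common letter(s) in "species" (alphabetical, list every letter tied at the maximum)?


Word: "species"
Letter counts:
  'c': 1
  'e': 2
  'i': 1
  'p': 1
  's': 2
Maximum count = 2
Most frequent = 'e', 's' (2 times each)


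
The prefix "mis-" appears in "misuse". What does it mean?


Prefix: mis-
As in: misuse -> mis- + use
Meaning = wrongly


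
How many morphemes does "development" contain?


Word: "development"
Morphemes: develop / -ment
Each morpheme carries meaning
= 2 morphemes


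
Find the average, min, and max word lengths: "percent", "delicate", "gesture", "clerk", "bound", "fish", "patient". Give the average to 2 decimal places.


Lengths: "percent"=7, "delicate"=8, "gesture"=7, "clerk"=5, "bound"=5, "fish"=4, "patient"=7
Sum = 43, Count = 7
Average = 43/7 = 6.14
= avg=6.14, min=4, max=8


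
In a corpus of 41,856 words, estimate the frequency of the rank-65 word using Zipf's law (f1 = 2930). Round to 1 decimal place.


Zipf's law: f(r) = f(1) / r
f(1) = 2930
f(65) = 2930 / 65
= 45.1 occurrences


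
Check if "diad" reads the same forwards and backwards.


Word: "diad"
Reversed: "daid"
Forward == Backward? diad != daid
Palindrome = No


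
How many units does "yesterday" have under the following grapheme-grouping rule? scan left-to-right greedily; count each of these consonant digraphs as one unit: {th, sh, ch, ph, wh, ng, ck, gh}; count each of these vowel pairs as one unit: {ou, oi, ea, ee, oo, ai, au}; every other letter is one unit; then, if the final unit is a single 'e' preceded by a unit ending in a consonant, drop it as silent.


Word: "yesterday" (9 letters)
Left-to-right scan:
  (1) 'y' (letter)
  (2) 'e' (letter)
  (3) 's' (letter)
  (4) 't' (letter)
  (5) 'e' (letter)
  (6) 'r' (letter)
  (7) 'd' (letter)
  (8) 'a' (letter)
  (9) 'y' (letter)
Units from scan: 9
Sound units = 9 units


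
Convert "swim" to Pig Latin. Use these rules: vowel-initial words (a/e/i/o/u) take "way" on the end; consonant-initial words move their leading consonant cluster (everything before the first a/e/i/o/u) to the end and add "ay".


Word: "swim"
Starts with consonant(s) → move to end, add 'ay'
Consonant cluster: "sw"
Pig Latin = "imsway"


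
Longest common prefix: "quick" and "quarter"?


Word 1: "quick"
Word 2: "quarter"
Comparing from start:
  Pos 0: 'q' == 'q'
  Pos 1: 'u' == 'u'
  Pos 2: 'i' != 'a' (stop)
LCP = "qu" (length 2)


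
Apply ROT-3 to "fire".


Word: "fire"
Shift: 3
Each letter → (letter + shift) mod 26:
  'f' (5) + 3 = 8 → 'i'
  'i' (8) + 3 = 11 → 'l'
  'r' (17) + 3 = 20 → 'u'
  'e' (4) + 3 = 7 → 'h'
Result = "iluh"


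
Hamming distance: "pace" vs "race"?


Comparing character by character (same length = 4):
  Pos 0: 'p' vs 'r' !=
  Pos 1: 'a' vs 'a' =
  Pos 2: 'c' vs 'c' =
  Pos 3: 'e' vs 'e' =
Hamming distance = 1


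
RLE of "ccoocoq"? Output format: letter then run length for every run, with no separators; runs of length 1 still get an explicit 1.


String: "ccoocoq"
Scanning for consecutive runs:
  'c' x 2
  'o' x 2
  'c' x 1
  'o' x 1
  'q' x 1
RLE = "c2o2c1o1q1"


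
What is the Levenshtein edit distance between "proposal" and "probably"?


Word 1: "proposal" (length 8)
Word 2: "probably" (length 8)
One optimal edit sequence (insert/delete/substitute each cost 1):
  1. keep 'p'
  2. keep 'r'
  3. keep 'o'
  4. substitute 'p' -> 'b'  (+1)
  5. substitute 'o' -> 'a'  (+1)
  6. substitute 's' -> 'b'  (+1)
  7. substitute 'a' -> 'l'  (+1)
  8. substitute 'l' -> 'y'  (+1)
Total edit operations: 5
Edit distance = 5


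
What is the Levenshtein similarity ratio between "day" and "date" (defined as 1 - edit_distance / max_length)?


Word 1: "day" (length 3)
Word 2: "date" (length 4)
One optimal edit sequence:
  1. keep 'd'
  2. keep 'a'
  3. insert 't'  (+1)
  4. substitute 'y' -> 'e'  (+1)
Edit distance = 2
Max length = max(3, 4) = 4
Similarity = 1 - 2/4
= 0.5000


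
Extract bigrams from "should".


Word: "should" (length 6)
Number of bigrams = 6 - 2 + 1 = 5
  Position 0: "sh"
  Position 1: "ho"
  Position 2: "ou"
  Position 3: "ul"
  Position 4: "ld"
Bigrams = "sh", "ho", "ou", "ul", "ld"


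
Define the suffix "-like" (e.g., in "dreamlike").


Suffix: -like
As in: dreamlike -> dream + -like
Meaning = resembling


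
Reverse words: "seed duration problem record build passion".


Original: "seed duration problem record build passion"
Words (1..n): seed | duration | problem | record | build | passion
Reversed (n..1): passion | build | record | problem | duration | seed
Result = "passion build record problem duration seed"


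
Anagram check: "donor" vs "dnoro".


Word 1: "donor" → sorted: dnoor
Word 2: "dnoro" → sorted: dnoor
Same letters? dnoor == dnoor
Anagram = Yes


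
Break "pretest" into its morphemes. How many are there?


Word: "pretest"
Morphemes: pre- | test
Each morpheme carries meaning
= 2 morphemes


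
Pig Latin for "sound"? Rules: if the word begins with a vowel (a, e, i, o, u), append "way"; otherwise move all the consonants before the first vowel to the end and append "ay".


Word: "sound"
Starts with consonant(s) → move to end, add 'ay'
Consonant cluster: "s"
Pig Latin = "oundsay"


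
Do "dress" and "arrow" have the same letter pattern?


Pattern of "dress": [0, 1, 2, 3, 3]
Pattern of "arrow": [0, 1, 1, 2, 3]
Patterns do not match
Same pattern = No


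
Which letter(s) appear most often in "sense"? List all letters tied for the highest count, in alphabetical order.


Word: "sense"
Letter counts:
  'e': 2
  'n': 1
  's': 2
Maximum count = 2
Most frequent = 'e', 's' (2 times each)


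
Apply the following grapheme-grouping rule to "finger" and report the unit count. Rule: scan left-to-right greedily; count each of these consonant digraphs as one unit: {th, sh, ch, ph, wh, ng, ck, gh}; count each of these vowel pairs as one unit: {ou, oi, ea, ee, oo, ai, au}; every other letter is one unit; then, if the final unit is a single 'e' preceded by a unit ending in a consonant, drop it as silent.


Word: "finger" (6 letters)
Left-to-right scan:
  1. 'f' (letter)
  2. 'i' (letter)
  3. 'ng' (digraph)
  4. 'e' (letter)
  5. 'r' (letter)
Units from scan: 5
Sound units = 5 units


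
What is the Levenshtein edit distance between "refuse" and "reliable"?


Word 1: "refuse" (length 6)
Word 2: "reliable" (length 8)
One optimal edit sequence (insert/delete/substitute each cost 1):
  1. keep 'r'
  2. keep 'e'
  3. insert 'l'  (+1)
  4. insert 'i'  (+1)
  5. substitute 'f' -> 'a'  (+1)
  6. substitute 'u' -> 'b'  (+1)
  7. substitute 's' -> 'l'  (+1)
  8. keep 'e'
Total edit operations: 5
Edit distance = 5


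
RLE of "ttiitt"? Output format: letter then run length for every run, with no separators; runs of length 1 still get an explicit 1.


String: "ttiitt"
Scanning for consecutive runs:
  't' x 2
  'i' x 2
  't' x 2
RLE = "t2i2t2"


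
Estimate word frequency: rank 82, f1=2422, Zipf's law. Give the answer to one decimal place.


Zipf's law: f(r) = f(1) / r
f(1) = 2422
f(82) = 2422 / 82
= 29.5 occurrences


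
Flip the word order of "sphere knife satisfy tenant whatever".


Original: "sphere knife satisfy tenant whatever"
Words (1..n): sphere | knife | satisfy | tenant | whatever
Reversed (n..1): whatever | tenant | satisfy | knife | sphere
Result = "whatever tenant satisfy knife sphere"


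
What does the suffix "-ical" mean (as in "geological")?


Suffix: -ical
As in: geological -> geology + -ical, with a spelling change
Meaning = relating to


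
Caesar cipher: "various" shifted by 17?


Word: "various"
Shift: 17
Each letter → (letter + shift) mod 26:
  'v' (21) + 17 = 12 → 'm'
  'a' (0) + 17 = 17 → 'r'
  'r' (17) + 17 = 8 → 'i'
  'i' (8) + 17 = 25 → 'z'
  'o' (14) + 17 = 5 → 'f'
  'u' (20) + 17 = 11 → 'l'
  's' (18) + 17 = 9 → 'j'
Result = "mrizflj"


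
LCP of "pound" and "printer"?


Word 1: "pound"
Word 2: "printer"
Comparing from start:
  Pos 0: 'p' == 'p'
  Pos 1: 'o' != 'r' (stop)
LCP = "p" (length 1)


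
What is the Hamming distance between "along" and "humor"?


Comparing character by character (same length = 5):
  Pos 0: 'a' vs 'h' !=
  Pos 1: 'l' vs 'u' !=
  Pos 2: 'o' vs 'm' !=
  Pos 3: 'n' vs 'o' !=
  Pos 4: 'g' vs 'r' !=
Hamming distance = 5


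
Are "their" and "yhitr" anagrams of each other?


Word 1: "their" → sorted: ehirt
Word 2: "yhitr" → sorted: hirty
Same letters? ehirt != hirty
Anagram = No


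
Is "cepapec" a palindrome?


Word: "cepapec"
Reversed: "cepapec"
Forward == Backward? cepapec == cepapec
Palindrome = Yes


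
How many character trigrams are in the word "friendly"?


Word: "friendly" (length 8)
Number of 3-grams = length - 3 + 1 = 8 - 3 + 1
= 6


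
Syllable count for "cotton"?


Word: "cotton"
Syllable breakdown: cot / ton
Counting: 2 parts
= 2 syllables


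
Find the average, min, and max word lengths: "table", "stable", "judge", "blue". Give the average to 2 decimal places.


Lengths: "table"=5, "stable"=6, "judge"=5, "blue"=4
Sum = 20, Count = 4
Average = 20/4 = 5.00
= avg=5.00, min=4, max=6


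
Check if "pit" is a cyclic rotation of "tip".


Word: "tip", Candidate: "pit"
Method: check if candidate is substring of word+word
"tiptip" contains "pit"? No
Is rotation = No


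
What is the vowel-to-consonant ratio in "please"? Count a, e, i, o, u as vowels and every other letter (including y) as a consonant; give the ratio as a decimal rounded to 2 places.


Word: "please"
Vowels (a,e,i,o,u): 3
Consonants: 3
Ratio = 3/3
= 1.00


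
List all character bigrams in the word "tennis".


Word: "tennis" (length 6)
Number of bigrams = 6 - 2 + 1 = 5
  Position 0: "te"
  Position 1: "en"
  Position 2: "nn"
  Position 3: "ni"
  Position 4: "is"
Bigrams = "te", "en", "nn", "ni", "is"


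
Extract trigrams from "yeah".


Word: "yeah" (length 4)
Number of trigrams = 4 - 3 + 1 = 2
  Position 0: "yea"
  Position 1: "eah"
Trigrams = "yea", "eah"


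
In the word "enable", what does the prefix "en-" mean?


Prefix: en-
As in: enable -> en- + able
Meaning = cause to / put into


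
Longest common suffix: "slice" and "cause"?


Word 1: "slice"
Word 2: "cause"
Comparing from end:
  Pos -1: 'e' == 'e'
  Pos -2: 'c' != 's' (stop)
LCS = "e" (length 1)


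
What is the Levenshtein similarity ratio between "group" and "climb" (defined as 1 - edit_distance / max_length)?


Word 1: "group" (length 5)
Word 2: "climb" (length 5)
One optimal edit sequence:
  1. substitute 'g' -> 'c'  (+1)
  2. substitute 'r' -> 'l'  (+1)
  3. substitute 'o' -> 'i'  (+1)
  4. substitute 'u' -> 'm'  (+1)
  5. substitute 'p' -> 'b'  (+1)
Edit distance = 5
Max length = max(5, 5) = 5
Similarity = 1 - 5/5
= 0.0000


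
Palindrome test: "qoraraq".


Word: "qoraraq"
Reversed: "qararoq"
Forward == Backward? qoraraq != qararoq
Palindrome = No


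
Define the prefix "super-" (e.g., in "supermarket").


Prefix: super-
Example: supermarket (super- + market)
Meaning = above / beyond


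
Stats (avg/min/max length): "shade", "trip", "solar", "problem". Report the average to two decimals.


Lengths: "shade"=5, "trip"=4, "solar"=5, "problem"=7
Sum = 21, Count = 4
Average = 21/4 = 5.25
= avg=5.25, min=4, max=7


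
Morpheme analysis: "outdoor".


Word: "outdoor"
Morphemes: out- / door
Each morpheme carries meaning
= 2 morphemes


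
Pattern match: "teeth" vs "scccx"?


Pattern of "teeth": [0, 1, 1, 0, 2]
Pattern of "scccx": [0, 1, 1, 1, 2]
Patterns do not match
Same pattern = No


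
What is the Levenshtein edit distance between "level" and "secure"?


Word 1: "level" (length 5)
Word 2: "secure" (length 6)
One optimal edit sequence (insert/delete/substitute each cost 1):
  1. substitute 'l' -> 's'  (+1)
  2. keep 'e'
  3. insert 'c'  (+1)
  4. substitute 'v' -> 'u'  (+1)
  5. substitute 'e' -> 'r'  (+1)
  6. substitute 'l' -> 'e'  (+1)
Total edit operations: 5
Edit distance = 5


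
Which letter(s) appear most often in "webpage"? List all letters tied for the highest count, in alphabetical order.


Word: "webpage"
Letter counts:
  'a': 1
  'b': 1
  'e': 2
  'g': 1
  'p': 1
  'w': 1
Maximum count = 2
Most frequent = 'e' (2 times each)


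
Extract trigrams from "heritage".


Word: "heritage" (length 8)
Number of trigrams = 8 - 3 + 1 = 6
  Position 0: "her"
  Position 1: "eri"
  Position 2: "rit"
  Position 3: "ita"
  Position 4: "tag"
  Position 5: "age"
Trigrams = "her", "eri", "rit", "ita", "tag", "age"


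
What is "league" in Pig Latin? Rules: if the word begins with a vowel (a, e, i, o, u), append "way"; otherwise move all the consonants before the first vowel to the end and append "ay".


Word: "league"
Starts with consonant(s) → move to end, add 'ay'
Consonant cluster: "l"
Pig Latin = "eaguelay"


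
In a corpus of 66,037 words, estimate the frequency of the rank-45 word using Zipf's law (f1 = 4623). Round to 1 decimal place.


Zipf's law: f(r) = f(1) / r
f(1) = 4623
f(45) = 4623 / 45
= 102.7 occurrences


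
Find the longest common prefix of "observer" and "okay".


Word 1: "observer"
Word 2: "okay"
Comparing from start:
  Pos 0: 'o' == 'o'
  Pos 1: 'b' != 'k' (stop)
LCP = "o" (length 1)


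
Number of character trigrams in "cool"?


Word: "cool" (length 4)
Number of 3-grams = length - 3 + 1 = 4 - 3 + 1
= 2


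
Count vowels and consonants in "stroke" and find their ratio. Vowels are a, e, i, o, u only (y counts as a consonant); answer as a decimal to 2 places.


Word: "stroke"
Vowels (a,e,i,o,u): 2
Consonants: 4
Ratio = 2/4
= 0.50


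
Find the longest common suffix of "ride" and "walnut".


Word 1: "ride"
Word 2: "walnut"
Comparing from end:
  Pos -1: 'e' != 't' (stop)
LCS = "" (length 0)


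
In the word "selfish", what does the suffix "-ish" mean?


Suffix: -ish
Example: selfish (self + -ish)
Meaning = somewhat / having the qualities of


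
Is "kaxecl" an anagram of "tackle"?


Word 1: "tackle" → sorted: aceklt
Word 2: "kaxecl" → sorted: aceklx
Same letters? aceklt != aceklx
Anagram = No


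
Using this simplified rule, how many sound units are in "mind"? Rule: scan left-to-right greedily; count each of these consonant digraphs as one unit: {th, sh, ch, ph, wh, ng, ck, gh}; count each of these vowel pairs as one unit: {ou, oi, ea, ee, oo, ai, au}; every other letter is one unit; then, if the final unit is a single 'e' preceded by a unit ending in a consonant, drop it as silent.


Word: "mind" (4 letters)
Left-to-right scan:
  [1] 'm' (letter)
  [2] 'i' (letter)
  [3] 'n' (letter)
  [4] 'd' (letter)
Units from scan: 4
Sound units = 4 units


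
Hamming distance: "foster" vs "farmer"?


Comparing character by character (same length = 6):
  Pos 0: 'f' vs 'f' =
  Pos 1: 'o' vs 'a' !=
  Pos 2: 's' vs 'r' !=
  Pos 3: 't' vs 'm' !=
  Pos 4: 'e' vs 'e' =
  Pos 5: 'r' vs 'r' =
Hamming distance = 3


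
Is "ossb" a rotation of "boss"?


Word: "boss", Candidate: "ossb"
Method: check if candidate is substring of word+word
"bossboss" contains "ossb"? Yes
Is rotation = Yes


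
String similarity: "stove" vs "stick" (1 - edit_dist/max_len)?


Word 1: "stove" (length 5)
Word 2: "stick" (length 5)
One optimal edit sequence:
  1. keep 's'
  2. keep 't'
  3. substitute 'o' -> 'i'  (+1)
  4. substitute 'v' -> 'c'  (+1)
  5. substitute 'e' -> 'k'  (+1)
Edit distance = 3
Max length = max(5, 5) = 5
Similarity = 1 - 3/5
= 0.4000


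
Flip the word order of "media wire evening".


Original: "media wire evening"
Words (1..n): media | wire | evening
Reversed (n..1): evening | wire | media
Result = "evening wire media"


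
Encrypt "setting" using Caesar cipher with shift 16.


Word: "setting"
Shift: 16
Each letter → (letter + shift) mod 26:
  's' (18) + 16 = 8 → 'i'
  'e' (4) + 16 = 20 → 'u'
  't' (19) + 16 = 9 → 'j'
  't' (19) + 16 = 9 → 'j'
  'i' (8) + 16 = 24 → 'y'
  'n' (13) + 16 = 3 → 'd'
  'g' (6) + 16 = 22 → 'w'
Result = "iujjydw"


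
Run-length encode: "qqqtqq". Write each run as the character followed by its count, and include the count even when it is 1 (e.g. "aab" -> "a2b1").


String: "qqqtqq"
Scanning for consecutive runs:
  'q' x 3
  't' x 1
  'q' x 2
RLE = "q3t1q2"


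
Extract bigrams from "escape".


Word: "escape" (length 6)
Number of bigrams = 6 - 2 + 1 = 5
  Position 0: "es"
  Position 1: "sc"
  Position 2: "ca"
  Position 3: "ap"
  Position 4: "pe"
Bigrams = "es", "sc", "ca", "ap", "pe"


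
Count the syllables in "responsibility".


Word: "responsibility"
Syllable breakdown: re · spon · si · bil · i · ty
Counting: 6 parts
= 6 syllables


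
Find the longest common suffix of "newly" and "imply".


Word 1: "newly"
Word 2: "imply"
Comparing from end:
  Pos -1: 'y' == 'y'
  Pos -2: 'l' == 'l'
  Pos -3: 'w' != 'p' (stop)
LCS = "ly" (length 2)


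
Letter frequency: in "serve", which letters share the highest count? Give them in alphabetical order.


Word: "serve"
Letter counts:
  'e': 2
  'r': 1
  's': 1
  'v': 1
Maximum count = 2
Most frequent = 'e' (2 times each)


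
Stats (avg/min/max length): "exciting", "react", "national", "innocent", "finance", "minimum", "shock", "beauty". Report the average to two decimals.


Lengths: "exciting"=8, "react"=5, "national"=8, "innocent"=8, "finance"=7, "minimum"=7, "shock"=5, "beauty"=6
Sum = 54, Count = 8
Average = 54/8 = 6.75
= avg=6.75, min=5, max=8


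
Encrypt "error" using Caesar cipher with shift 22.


Word: "error"
Shift: 22
Each letter → (letter + shift) mod 26:
  'e' (4) + 22 = 0 → 'a'
  'r' (17) + 22 = 13 → 'n'
  'r' (17) + 22 = 13 → 'n'
  'o' (14) + 22 = 10 → 'k'
  'r' (17) + 22 = 13 → 'n'
Result = "annkn"


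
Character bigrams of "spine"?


Word: "spine" (length 5)
Number of bigrams = 5 - 2 + 1 = 4
  Position 0: "sp"
  Position 1: "pi"
  Position 2: "in"
  Position 3: "ne"
Bigrams = "sp", "pi", "in", "ne"


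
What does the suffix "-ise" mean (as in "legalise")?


Suffix: -ise
Example: legalise (legal + -ise)
Meaning = to make


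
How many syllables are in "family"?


Word: "family"
Syllable breakdown: fam | i | ly
Counting: 3 parts
= 3 syllables


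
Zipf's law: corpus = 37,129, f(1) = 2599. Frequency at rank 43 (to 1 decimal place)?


Zipf's law: f(r) = f(1) / r
f(1) = 2599
f(43) = 2599 / 43
= 60.4 occurrences


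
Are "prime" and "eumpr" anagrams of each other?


Word 1: "prime" → sorted: eimpr
Word 2: "eumpr" → sorted: empru
Same letters? eimpr != empru
Anagram = No


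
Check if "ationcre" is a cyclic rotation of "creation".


Word: "creation", Candidate: "ationcre"
Method: check if candidate is substring of word+word
"creationcreation" contains "ationcre"? Yes
Is rotation = Yes


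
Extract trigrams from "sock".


Word: "sock" (length 4)
Number of trigrams = 4 - 3 + 1 = 2
  Position 0: "soc"
  Position 1: "ock"
Trigrams = "soc", "ock"


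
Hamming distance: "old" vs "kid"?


Comparing character by character (same length = 3):
  Pos 0: 'o' vs 'k' !=
  Pos 1: 'l' vs 'i' !=
  Pos 2: 'd' vs 'd' =
Hamming distance = 2


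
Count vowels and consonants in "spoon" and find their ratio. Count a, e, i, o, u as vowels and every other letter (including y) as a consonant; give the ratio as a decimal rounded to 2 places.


Word: "spoon"
Vowels (a,e,i,o,u): 2
Consonants: 3
Ratio = 2/3
= 0.67


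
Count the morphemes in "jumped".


Word: "jumped"
Morphemes: jump + -ed
Each morpheme carries meaning
= 2 morphemes


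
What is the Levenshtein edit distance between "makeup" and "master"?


Word 1: "makeup" (length 6)
Word 2: "master" (length 6)
One optimal edit sequence (insert/delete/substitute each cost 1):
  1. keep 'm'
  2. keep 'a'
  3. substitute 'k' -> 's'  (+1)
  4. substitute 'e' -> 't'  (+1)
  5. substitute 'u' -> 'e'  (+1)
  6. substitute 'p' -> 'r'  (+1)
Total edit operations: 4
Edit distance = 4


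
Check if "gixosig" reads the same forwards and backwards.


Word: "gixosig"
Reversed: "gisoxig"
Forward == Backward? gixosig != gisoxig
Palindrome = No


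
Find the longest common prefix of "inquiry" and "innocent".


Word 1: "inquiry"
Word 2: "innocent"
Comparing from start:
  Pos 0: 'i' == 'i'
  Pos 1: 'n' == 'n'
  Pos 2: 'q' != 'n' (stop)
LCP = "in" (length 2)


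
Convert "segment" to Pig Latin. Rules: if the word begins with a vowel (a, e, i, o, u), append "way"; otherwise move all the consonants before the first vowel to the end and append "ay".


Word: "segment"
Starts with consonant(s) → move to end, add 'ay'
Consonant cluster: "s"
Pig Latin = "egmentsay"


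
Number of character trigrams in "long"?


Word: "long" (length 4)
Number of 3-grams = length - 3 + 1 = 4 - 3 + 1
= 2


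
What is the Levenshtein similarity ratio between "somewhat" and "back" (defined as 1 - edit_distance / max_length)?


Word 1: "somewhat" (length 8)
Word 2: "back" (length 4)
One optimal edit sequence:
  1. delete 's'  (+1)
  2. delete 'o'  (+1)
  3. delete 'm'  (+1)
  4. delete 'e'  (+1)
  5. substitute 'w' -> 'b'  (+1)
  6. substitute 'h' -> 'a'  (+1)
  7. substitute 'a' -> 'c'  (+1)
  8. substitute 't' -> 'k'  (+1)
Edit distance = 8
Max length = max(8, 4) = 8
Similarity = 1 - 8/8
= 0.0000


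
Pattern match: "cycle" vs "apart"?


Pattern of "cycle": [0, 1, 0, 2, 3]
Pattern of "apart": [0, 1, 0, 2, 3]
Patterns match
Same pattern = Yes


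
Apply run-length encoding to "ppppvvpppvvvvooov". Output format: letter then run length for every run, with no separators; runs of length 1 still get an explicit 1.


String: "ppppvvpppvvvvooov"
Scanning for consecutive runs:
  'p' x 4
  'v' x 2
  'p' x 3
  'v' x 4
  'o' x 3
  'v' x 1
RLE = "p4v2p3v4o3v1"


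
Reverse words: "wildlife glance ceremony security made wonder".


Original: "wildlife glance ceremony security made wonder"
Words (1..n): wildlife | glance | ceremony | security | made | wonder
Reversed (n..1): wonder | made | security | ceremony | glance | wildlife
Result = "wonder made security ceremony glance wildlife"


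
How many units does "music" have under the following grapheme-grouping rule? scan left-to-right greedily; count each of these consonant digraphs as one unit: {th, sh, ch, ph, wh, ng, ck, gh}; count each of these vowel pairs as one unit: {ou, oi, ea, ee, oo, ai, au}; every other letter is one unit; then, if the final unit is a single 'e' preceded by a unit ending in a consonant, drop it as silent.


Word: "music" (5 letters)
Left-to-right scan:
  (1) 'm' (letter)
  (2) 'u' (letter)
  (3) 's' (letter)
  (4) 'i' (letter)
  (5) 'c' (letter)
Units from scan: 5
Sound units = 5 units


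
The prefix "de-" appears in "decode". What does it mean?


Prefix: de-
Example: decode (de- + code)
Meaning = remove / reverse


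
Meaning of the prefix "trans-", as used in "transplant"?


Prefix: trans-
Example: transplant (trans- + plant)
Meaning = across


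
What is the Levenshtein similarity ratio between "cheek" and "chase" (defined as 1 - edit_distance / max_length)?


Word 1: "cheek" (length 5)
Word 2: "chase" (length 5)
One optimal edit sequence:
  1. keep 'c'
  2. keep 'h'
  3. substitute 'e' -> 'a'  (+1)
  4. substitute 'e' -> 's'  (+1)
  5. substitute 'k' -> 'e'  (+1)
Edit distance = 3
Max length = max(5, 5) = 5
Similarity = 1 - 3/5
= 0.4000


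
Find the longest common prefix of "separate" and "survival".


Word 1: "separate"
Word 2: "survival"
Comparing from start:
  Pos 0: 's' == 's'
  Pos 1: 'e' != 'u' (stop)
LCP = "s" (length 1)


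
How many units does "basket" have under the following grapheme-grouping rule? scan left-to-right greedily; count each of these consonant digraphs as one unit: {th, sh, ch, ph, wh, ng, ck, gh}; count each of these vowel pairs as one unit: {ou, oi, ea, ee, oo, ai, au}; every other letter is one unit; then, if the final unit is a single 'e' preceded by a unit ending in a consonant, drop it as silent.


Word: "basket" (6 letters)
Left-to-right scan:
  1. 'b' (letter)
  2. 'a' (letter)
  3. 's' (letter)
  4. 'k' (letter)
  5. 'e' (letter)
  6. 't' (letter)
Units from scan: 6
Sound units = 6 units


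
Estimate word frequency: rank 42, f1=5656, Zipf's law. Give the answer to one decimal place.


Zipf's law: f(r) = f(1) / r
f(1) = 5656
f(42) = 5656 / 42
= 134.7 occurrences


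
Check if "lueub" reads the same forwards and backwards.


Word: "lueub"
Reversed: "bueul"
Forward == Backward? lueub != bueul
Palindrome = No


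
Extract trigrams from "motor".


Word: "motor" (length 5)
Number of trigrams = 5 - 3 + 1 = 3
  Position 0: "mot"
  Position 1: "oto"
  Position 2: "tor"
Trigrams = "mot", "oto", "tor"


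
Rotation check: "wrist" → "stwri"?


Word: "wrist", Candidate: "stwri"
Method: check if candidate is substring of word+word
"wristwrist" contains "stwri"? Yes
Is rotation = Yes


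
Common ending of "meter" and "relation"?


Word 1: "meter"
Word 2: "relation"
Comparing from end:
  Pos -1: 'r' != 'n' (stop)
LCS = "" (length 0)


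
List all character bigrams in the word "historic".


Word: "historic" (length 8)
Number of bigrams = 8 - 2 + 1 = 7
  Position 0: "hi"
  Position 1: "is"
  Position 2: "st"
  Position 3: "to"
  Position 4: "or"
  Position 5: "ri"
  Position 6: "ic"
Bigrams = "hi", "is", "st", "to", "or", "ri", "ic"


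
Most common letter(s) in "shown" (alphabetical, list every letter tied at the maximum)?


Word: "shown"
Letter counts:
  'h': 1
  'n': 1
  'o': 1
  's': 1
  'w': 1
Maximum count = 1
Most frequent = 'h', 'n', 'o', 's', 'w' (1 time each)


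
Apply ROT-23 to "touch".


Word: "touch"
Shift: 23
Each letter → (letter + shift) mod 26:
  't' (19) + 23 = 16 → 'q'
  'o' (14) + 23 = 11 → 'l'
  'u' (20) + 23 = 17 → 'r'
  'c' (2) + 23 = 25 → 'z'
  'h' (7) + 23 = 4 → 'e'
Result = "qlrze"


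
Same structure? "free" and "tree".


Pattern of "free": [0, 1, 2, 2]
Pattern of "tree": [0, 1, 2, 2]
Patterns match
Same pattern = Yes


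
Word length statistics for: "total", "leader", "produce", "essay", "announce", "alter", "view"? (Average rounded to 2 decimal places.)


Lengths: "total"=5, "leader"=6, "produce"=7, "essay"=5, "announce"=8, "alter"=5, "view"=4
Sum = 40, Count = 7
Average = 40/7 = 5.71
= avg=5.71, min=4, max=8


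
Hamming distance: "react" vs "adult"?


Comparing character by character (same length = 5):
  Pos 0: 'r' vs 'a' !=
  Pos 1: 'e' vs 'd' !=
  Pos 2: 'a' vs 'u' !=
  Pos 3: 'c' vs 'l' !=
  Pos 4: 't' vs 't' =
Hamming distance = 4


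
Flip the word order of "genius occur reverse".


Original: "genius occur reverse"
Words (1..n): genius | occur | reverse
Reversed (n..1): reverse | occur | genius
Result = "reverse occur genius"


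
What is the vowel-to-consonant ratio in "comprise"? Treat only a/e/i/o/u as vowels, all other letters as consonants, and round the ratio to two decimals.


Word: "comprise"
Vowels (a,e,i,o,u): 3
Consonants: 5
Ratio = 3/5
= 0.60


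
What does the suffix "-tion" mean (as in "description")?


Suffix: -tion
Example: description = describe + -tion, with a spelling change
Meaning = act or process


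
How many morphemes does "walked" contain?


Word: "walked"
Morphemes: walk | -ed
Each morpheme carries meaning
= 2 morphemes


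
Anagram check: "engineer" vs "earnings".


Word 1: "engineer" → sorted: eeeginnr
Word 2: "earnings" → sorted: aeginnrs
Same letters? eeeginnr != aeginnrs
Anagram = No


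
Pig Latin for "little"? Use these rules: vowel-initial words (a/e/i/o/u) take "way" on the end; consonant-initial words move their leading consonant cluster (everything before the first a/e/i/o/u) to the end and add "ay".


Word: "little"
Starts with consonant(s) → move to end, add 'ay'
Consonant cluster: "l"
Pig Latin = "ittlelay"


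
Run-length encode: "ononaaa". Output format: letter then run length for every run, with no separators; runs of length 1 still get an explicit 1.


String: "ononaaa"
Scanning for consecutive runs:
  'o' x 1
  'n' x 1
  'o' x 1
  'n' x 1
  'a' x 3
RLE = "o1n1o1n1a3"


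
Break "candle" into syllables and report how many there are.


Word: "candle"
Syllable breakdown: can | dle
Counting: 2 parts
= 2 syllables


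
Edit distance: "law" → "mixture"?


Word 1: "law" (length 3)
Word 2: "mixture" (length 7)
One optimal edit sequence (insert/delete/substitute each cost 1):
  1. insert 'm'  (+1)
  2. insert 'i'  (+1)
  3. insert 'x'  (+1)
  4. insert 't'  (+1)
  5. substitute 'l' -> 'u'  (+1)
  6. substitute 'a' -> 'r'  (+1)
  7. substitute 'w' -> 'e'  (+1)
Total edit operations: 7
Edit distance = 7


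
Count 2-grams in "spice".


Word: "spice" (length 5)
Number of 2-grams = length - 2 + 1 = 5 - 2 + 1
= 4


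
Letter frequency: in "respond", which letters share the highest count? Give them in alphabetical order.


Word: "respond"
Letter counts:
  'd': 1
  'e': 1
  'n': 1
  'o': 1
  'p': 1
  'r': 1
  's': 1
Maximum count = 1
Most frequent = 'd', 'e', 'n', 'o', 'p', 'r', 's' (1 time each)


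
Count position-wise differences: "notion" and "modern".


Comparing character by character (same length = 6):
  Pos 0: 'n' vs 'm' !=
  Pos 1: 'o' vs 'o' =
  Pos 2: 't' vs 'd' !=
  Pos 3: 'i' vs 'e' !=
  Pos 4: 'o' vs 'r' !=
  Pos 5: 'n' vs 'n' =
Hamming distance = 4


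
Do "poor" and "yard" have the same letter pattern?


Pattern of "poor": [0, 1, 1, 2]
Pattern of "yard": [0, 1, 2, 3]
Patterns do not match
Same pattern = No


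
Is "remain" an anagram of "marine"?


Word 1: "marine" → sorted: aeimnr
Word 2: "remain" → sorted: aeimnr
Same letters? aeimnr == aeimnr
Anagram = Yes


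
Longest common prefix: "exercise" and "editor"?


Word 1: "exercise"
Word 2: "editor"
Comparing from start:
  Pos 0: 'e' == 'e'
  Pos 1: 'x' != 'd' (stop)
LCP = "e" (length 1)


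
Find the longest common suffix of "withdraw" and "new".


Word 1: "withdraw"
Word 2: "new"
Comparing from end:
  Pos -1: 'w' == 'w'
  Pos -2: 'a' != 'e' (stop)
LCS = "w" (length 1)


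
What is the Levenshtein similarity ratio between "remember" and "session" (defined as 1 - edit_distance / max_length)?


Word 1: "remember" (length 8)
Word 2: "session" (length 7)
One optimal edit sequence:
  1. substitute 'r' -> 's'  (+1)
  2. keep 'e'
  3. delete 'm'  (+1)
  4. substitute 'e' -> 's'  (+1)
  5. substitute 'm' -> 's'  (+1)
  6. substitute 'b' -> 'i'  (+1)
  7. substitute 'e' -> 'o'  (+1)
  8. substitute 'r' -> 'n'  (+1)
Edit distance = 7
Max length = max(8, 7) = 8
Similarity = 1 - 7/8
= 0.1250


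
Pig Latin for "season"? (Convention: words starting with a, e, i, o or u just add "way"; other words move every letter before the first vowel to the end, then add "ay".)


Word: "season"
Starts with consonant(s) → move to end, add 'ay'
Consonant cluster: "s"
Pig Latin = "easonsay"


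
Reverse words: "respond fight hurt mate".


Original: "respond fight hurt mate"
Words (1..n): respond | fight | hurt | mate
Reversed (n..1): mate | hurt | fight | respond
Result = "mate hurt fight respond"


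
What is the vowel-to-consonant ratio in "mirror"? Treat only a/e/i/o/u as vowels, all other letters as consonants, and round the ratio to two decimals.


Word: "mirror"
Vowels (a,e,i,o,u): 2
Consonants: 4
Ratio = 2/4
= 0.50


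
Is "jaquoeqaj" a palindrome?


Word: "jaquoeqaj"
Reversed: "jaqeouqaj"
Forward == Backward? jaquoeqaj != jaqeouqaj
Palindrome = No


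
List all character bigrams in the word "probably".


Word: "probably" (length 8)
Number of bigrams = 8 - 2 + 1 = 7
  Position 0: "pr"
  Position 1: "ro"
  Position 2: "ob"
  Position 3: "ba"
  Position 4: "ab"
  Position 5: "bl"
  Position 6: "ly"
Bigrams = "pr", "ro", "ob", "ba", "ab", "bl", "ly"


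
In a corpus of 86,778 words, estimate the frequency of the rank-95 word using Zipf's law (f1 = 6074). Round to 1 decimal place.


Zipf's law: f(r) = f(1) / r
f(1) = 6074
f(95) = 6074 / 95
= 63.9 occurrences


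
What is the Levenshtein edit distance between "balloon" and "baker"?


Word 1: "balloon" (length 7)
Word 2: "baker" (length 5)
One optimal edit sequence (insert/delete/substitute each cost 1):
  1. keep 'b'
  2. keep 'a'
  3. delete 'l'  (+1)
  4. delete 'l'  (+1)
  5. substitute 'o' -> 'k'  (+1)
  6. substitute 'o' -> 'e'  (+1)
  7. substitute 'n' -> 'r'  (+1)
Total edit operations: 5
Edit distance = 5
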